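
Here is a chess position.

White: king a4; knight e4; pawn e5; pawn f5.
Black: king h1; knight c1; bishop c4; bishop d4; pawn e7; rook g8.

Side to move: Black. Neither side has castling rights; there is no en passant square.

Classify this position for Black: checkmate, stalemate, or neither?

Black to move; black king on h1.
In check: no.
Legal moves for Black include: Rh8, Rf8, Re8, Rd8, Rc8, Rb8, Ra8+, Rg7, Rg6, Rg5, Rg4, Rg3, Rg2, Rg1, Ba7, Bb6, Bxe5, Bc5, ... (list truncated; more exist).
Black has legal moves and is not in check → neither.

neither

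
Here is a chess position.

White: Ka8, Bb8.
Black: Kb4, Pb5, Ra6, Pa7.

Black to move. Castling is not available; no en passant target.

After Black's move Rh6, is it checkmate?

no

After Rh6: white king on a8; in check: no.
White is not in check, so this cannot be checkmate.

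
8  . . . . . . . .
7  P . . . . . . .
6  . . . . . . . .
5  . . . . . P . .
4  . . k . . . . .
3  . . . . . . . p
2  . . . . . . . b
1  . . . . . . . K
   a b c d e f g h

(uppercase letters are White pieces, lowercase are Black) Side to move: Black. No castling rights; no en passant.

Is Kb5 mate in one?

no

After Kb5: white king on h1; in check: no.
White is not in check, so this cannot be checkmate.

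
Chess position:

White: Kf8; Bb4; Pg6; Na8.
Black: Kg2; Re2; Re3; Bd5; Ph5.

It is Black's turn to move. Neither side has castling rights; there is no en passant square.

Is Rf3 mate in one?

After Rf3: white king on f8; in check: yes, from the black rook on f3.
White has 1 legal reply: Kg7.
In check but a legal move exists → not checkmate.

no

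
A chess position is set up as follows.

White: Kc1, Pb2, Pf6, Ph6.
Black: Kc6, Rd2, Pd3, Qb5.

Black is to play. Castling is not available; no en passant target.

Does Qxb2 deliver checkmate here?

After Qxb2: white king on c1; in check: yes, from the black queen on b2.
King squares — b1: attacked by Qb2; d1: attacked by Rd2; b2: attacked by Rd2; c2: attacked by Qb2; d2: attacked by Qb2.
White has no legal moves → checkmate.

yes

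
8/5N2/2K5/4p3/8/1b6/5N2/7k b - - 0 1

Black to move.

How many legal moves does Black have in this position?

3

Black to move; king on h1.
In check: yes, from the white knight on f2.
Legal moves: Kh2, Kg2, Kg1.
Count: 3.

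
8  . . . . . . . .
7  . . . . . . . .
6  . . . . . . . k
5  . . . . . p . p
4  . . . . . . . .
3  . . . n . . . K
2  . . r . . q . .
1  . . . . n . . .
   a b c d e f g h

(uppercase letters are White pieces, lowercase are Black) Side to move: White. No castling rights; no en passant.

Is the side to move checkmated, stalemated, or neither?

stalemate

White to move; white king on h3.
In check: no.
King squares — g2: attacked by Ne1; h2: attacked by Qf2; g3: attacked by Qf2; g4: attacked by Pf5; h4: attacked by Qf2.
Legal moves for White: none.
Not in check and no legal moves → stalemate.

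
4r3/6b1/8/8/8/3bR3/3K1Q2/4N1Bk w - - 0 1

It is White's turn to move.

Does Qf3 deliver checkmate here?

no

After Qf3: black king on h1; in check: yes, from the white queen on f3.
Black has 1 legal reply: Kxg1.
In check but a legal move exists → not checkmate.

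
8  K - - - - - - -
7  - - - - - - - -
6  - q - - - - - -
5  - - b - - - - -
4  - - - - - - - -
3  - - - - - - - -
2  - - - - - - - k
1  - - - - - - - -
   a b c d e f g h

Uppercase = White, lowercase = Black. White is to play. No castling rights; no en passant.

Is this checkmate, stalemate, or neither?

White to move; white king on a8.
In check: no.
King squares — a7: attacked by Qb6; b7: attacked by Qb6; b8: attacked by Qb6.
Legal moves for White: none.
Not in check and no legal moves → stalemate.

stalemate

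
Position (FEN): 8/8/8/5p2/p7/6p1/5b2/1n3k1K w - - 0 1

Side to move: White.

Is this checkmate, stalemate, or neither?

stalemate

White to move; white king on h1.
In check: no.
King squares — g1: attacked by Kf1; g2: attacked by Kf1; h2: attacked by Pg3.
Legal moves for White: none.
Not in check and no legal moves → stalemate.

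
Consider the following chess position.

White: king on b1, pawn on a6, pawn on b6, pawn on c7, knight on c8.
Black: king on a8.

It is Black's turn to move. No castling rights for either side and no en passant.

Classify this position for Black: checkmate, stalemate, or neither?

stalemate

Black to move; black king on a8.
In check: no.
King squares — a7: attacked by Pb6; b7: attacked by Pa6; b8: attacked by Pc7.
Legal moves for Black: none.
Not in check and no legal moves → stalemate.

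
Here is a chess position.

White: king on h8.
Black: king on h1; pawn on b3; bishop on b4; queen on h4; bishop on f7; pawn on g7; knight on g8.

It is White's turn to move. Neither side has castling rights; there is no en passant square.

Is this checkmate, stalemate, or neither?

White to move; white king on h8.
In check: yes, from the black queen on h4.
King squares — g7: available; h7: attacked by Qh4; g8: attacked by Bf7.
Legal moves for White: Kxg7.
White is in check but has 1 legal move → neither.

neither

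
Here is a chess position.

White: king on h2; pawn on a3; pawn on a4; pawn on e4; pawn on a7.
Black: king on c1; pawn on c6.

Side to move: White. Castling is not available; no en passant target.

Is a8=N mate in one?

no

After a8=N: black king on c1; in check: no.
Black is not in check, so this cannot be checkmate.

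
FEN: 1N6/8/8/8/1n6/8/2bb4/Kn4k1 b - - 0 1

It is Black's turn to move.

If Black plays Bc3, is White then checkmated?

yes

After Bc3: white king on a1; in check: yes, from the black bishop on c3.
King squares — b1: attacked by Bc2; a2: attacked by Nb4; b2: attacked by Bc3.
White has no legal moves → checkmate.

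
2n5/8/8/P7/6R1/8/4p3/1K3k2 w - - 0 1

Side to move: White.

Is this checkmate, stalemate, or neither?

White to move; white king on b1.
In check: no.
Legal moves for White include: Rg8, Rg7, Rg6, Rg5, Rh4, Rf4+, Re4, Rd4, Rc4, Rb4, Ra4, Rg3, Rg2, Rg1+, Kc2, Kb2, Ka2, Kc1, ... (list truncated; more exist).
White has legal moves and is not in check → neither.

neither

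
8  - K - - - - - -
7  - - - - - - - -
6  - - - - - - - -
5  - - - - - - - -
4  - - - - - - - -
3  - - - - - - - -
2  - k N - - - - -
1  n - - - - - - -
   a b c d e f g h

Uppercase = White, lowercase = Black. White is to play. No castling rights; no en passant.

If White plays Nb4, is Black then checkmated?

no

After Nb4: black king on b2; in check: no.
Black is not in check, so this cannot be checkmate.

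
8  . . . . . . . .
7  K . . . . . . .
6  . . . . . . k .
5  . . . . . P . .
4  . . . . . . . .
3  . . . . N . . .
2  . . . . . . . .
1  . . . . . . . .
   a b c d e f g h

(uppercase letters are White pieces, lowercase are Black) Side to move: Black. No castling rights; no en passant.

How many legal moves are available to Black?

Black to move; king on g6.
In check: yes, from the white pawn on f5.
Legal moves: Kh7, Kg7, Kf7, Kh6, Kf6, Kh5, Kg5.
Count: 7.

7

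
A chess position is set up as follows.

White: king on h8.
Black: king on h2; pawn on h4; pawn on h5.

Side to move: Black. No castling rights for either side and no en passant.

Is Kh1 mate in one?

After Kh1: white king on h8; in check: no.
White is not in check, so this cannot be checkmate.

no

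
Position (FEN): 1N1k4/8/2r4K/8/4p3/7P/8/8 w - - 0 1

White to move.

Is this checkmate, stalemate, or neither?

White to move; white king on h6.
In check: yes, from the black rook on c6.
King squares — g5: available; h5: available; g6: attacked by Rc6; g7: available; h7: available.
Legal moves for White: Kh7, Kg7, Kh5, Kg5, Nxc6+.
White is in check but has 5 legal moves → neither.

neither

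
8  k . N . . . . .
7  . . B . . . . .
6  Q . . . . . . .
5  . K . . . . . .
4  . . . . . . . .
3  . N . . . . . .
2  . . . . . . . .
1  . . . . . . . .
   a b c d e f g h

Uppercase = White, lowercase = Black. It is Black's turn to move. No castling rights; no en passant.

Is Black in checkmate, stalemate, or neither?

checkmate

Black to move; black king on a8.
In check: yes, from the white queen on a6.
King squares — a7: attacked by Qa6; b7: attacked by Qa6; b8: attacked by Bc7.
Legal moves for Black: none.
In check with no legal moves → checkmate.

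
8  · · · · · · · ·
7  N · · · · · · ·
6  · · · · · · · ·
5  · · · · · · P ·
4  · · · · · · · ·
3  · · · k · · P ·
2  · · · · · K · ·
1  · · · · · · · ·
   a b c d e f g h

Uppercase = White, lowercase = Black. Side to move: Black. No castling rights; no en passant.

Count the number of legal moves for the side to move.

6

Black to move; king on d3.
In check: no.
Legal moves: Ke4, Kd4, Kc4, Kc3, Kd2, Kc2.
Count: 6.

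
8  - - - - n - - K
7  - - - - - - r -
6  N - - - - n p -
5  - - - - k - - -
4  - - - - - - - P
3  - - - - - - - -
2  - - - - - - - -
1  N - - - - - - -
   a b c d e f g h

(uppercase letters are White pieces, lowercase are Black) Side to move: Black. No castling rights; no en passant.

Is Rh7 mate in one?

yes

After Rh7: white king on h8; in check: yes, from the black rook on h7.
King squares — g7: attacked by Rh7; h7: attacked by Nf6; g8: attacked by Nf6.
White has no legal moves → checkmate.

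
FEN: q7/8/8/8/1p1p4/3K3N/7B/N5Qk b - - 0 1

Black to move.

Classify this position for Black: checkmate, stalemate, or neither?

checkmate

Black to move; black king on h1.
In check: yes, from the white queen on g1.
King squares — g1: attacked by Bh2; g2: attacked by Qg1; h2: attacked by Qg1.
Legal moves for Black: none.
In check with no legal moves → checkmate.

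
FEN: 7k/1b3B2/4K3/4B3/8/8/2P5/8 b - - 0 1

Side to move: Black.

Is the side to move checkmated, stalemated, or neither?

Black to move; black king on h8.
In check: yes, from the white bishop on e5.
Legal moves for Black: Kh7.
Black is in check but has 1 legal move → neither.

neither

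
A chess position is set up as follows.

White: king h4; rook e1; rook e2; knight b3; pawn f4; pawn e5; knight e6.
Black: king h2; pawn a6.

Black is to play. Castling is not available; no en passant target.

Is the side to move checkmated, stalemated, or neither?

checkmate

Black to move; black king on h2.
In check: yes, from the white rook on e2.
King squares — g1: attacked by Re1; h1: attacked by Re1; g2: attacked by Re2; g3: attacked by Kh4; h3: attacked by Kh4.
Legal moves for Black: none.
In check with no legal moves → checkmate.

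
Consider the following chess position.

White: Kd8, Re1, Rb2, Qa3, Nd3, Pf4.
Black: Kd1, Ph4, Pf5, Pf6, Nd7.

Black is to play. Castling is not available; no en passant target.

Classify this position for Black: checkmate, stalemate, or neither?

checkmate

Black to move; black king on d1.
In check: yes, from the white rook on e1.
King squares — c1: attacked by Re1; e1: attacked by Nd3; c2: attacked by Rb2; d2: attacked by Rb2; e2: attacked by Re1.
Legal moves for Black: none.
In check with no legal moves → checkmate.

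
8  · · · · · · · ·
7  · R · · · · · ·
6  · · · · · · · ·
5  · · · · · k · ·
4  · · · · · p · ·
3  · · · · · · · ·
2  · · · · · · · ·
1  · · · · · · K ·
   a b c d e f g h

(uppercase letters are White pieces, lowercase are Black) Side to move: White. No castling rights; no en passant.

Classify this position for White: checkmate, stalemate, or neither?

White to move; white king on g1.
In check: no.
Legal moves for White include: Rb8, Rh7, Rg7, Rf7+, Re7, Rd7, Rc7, Ra7, Rb6, Rb5+, Rb4, Rb3, Rb2, Rb1, Kh2, Kg2, Kf2, Kh1, ... (list truncated; more exist).
White has legal moves and is not in check → neither.

neither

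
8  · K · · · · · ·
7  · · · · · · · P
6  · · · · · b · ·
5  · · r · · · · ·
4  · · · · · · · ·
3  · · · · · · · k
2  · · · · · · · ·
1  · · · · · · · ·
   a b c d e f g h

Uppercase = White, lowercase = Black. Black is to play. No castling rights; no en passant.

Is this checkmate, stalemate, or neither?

neither

Black to move; black king on h3.
In check: no.
Legal moves for Black include: Bh8, Bd8, Bg7, Be7, Bg5, Be5+, Bh4, Bd4, Bc3, Bb2, Ba1, Rc8+, Rc7, Rc6, Rh5, Rg5, Rf5, Re5, ... (list truncated; more exist).
Black has legal moves and is not in check → neither.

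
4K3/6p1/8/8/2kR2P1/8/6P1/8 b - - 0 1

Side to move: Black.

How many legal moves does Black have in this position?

5

Black to move; king on c4.
In check: yes, from the white rook on d4.
Legal moves: Kc5, Kb5, Kxd4, Kc3, Kb3.
Count: 5.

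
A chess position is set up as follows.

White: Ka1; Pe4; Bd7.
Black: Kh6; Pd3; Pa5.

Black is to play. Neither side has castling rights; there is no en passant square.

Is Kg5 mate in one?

After Kg5: white king on a1; in check: no.
White is not in check, so this cannot be checkmate.

no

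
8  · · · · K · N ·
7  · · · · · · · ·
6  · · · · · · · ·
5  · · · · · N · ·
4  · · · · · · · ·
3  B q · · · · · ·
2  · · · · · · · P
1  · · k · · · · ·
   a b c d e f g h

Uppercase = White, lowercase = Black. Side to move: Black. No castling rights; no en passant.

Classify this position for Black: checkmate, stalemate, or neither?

neither

Black to move; black king on c1.
In check: yes, from the white bishop on a3.
Legal moves for Black: Kd2, Kc2, Kd1, Kb1, Qxa3, Qb2.
Black is in check but has 6 legal moves → neither.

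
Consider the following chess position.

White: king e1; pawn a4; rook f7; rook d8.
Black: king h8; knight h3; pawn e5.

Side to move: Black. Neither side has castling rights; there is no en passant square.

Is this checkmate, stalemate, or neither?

checkmate

Black to move; black king on h8.
In check: yes, from the white rook on d8.
King squares — g7: attacked by Rf7; h7: attacked by Rf7; g8: attacked by Rd8.
Legal moves for Black: none.
In check with no legal moves → checkmate.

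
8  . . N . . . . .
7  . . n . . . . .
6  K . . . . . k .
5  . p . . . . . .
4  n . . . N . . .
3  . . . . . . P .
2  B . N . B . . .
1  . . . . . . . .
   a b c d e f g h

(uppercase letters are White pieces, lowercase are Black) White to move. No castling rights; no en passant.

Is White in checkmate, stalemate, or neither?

neither

White to move; white king on a6.
In check: yes, from the black knight on c7.
King squares — a5: available; b5: attacked by Nc7; b6: attacked by Na4; a7: available; b7: available.
Legal moves for White: Kb7, Ka7, Ka5.
White is in check but has 3 legal moves → neither.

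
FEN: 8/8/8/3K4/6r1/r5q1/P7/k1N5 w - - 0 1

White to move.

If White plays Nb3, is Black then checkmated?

After Nb3: black king on a1; in check: yes, from the white knight on b3.
Black has 5 legal replies: Kb2, Kxa2, Kb1, Qxb3+, Rxb3.
In check but a legal move exists → not checkmate.

no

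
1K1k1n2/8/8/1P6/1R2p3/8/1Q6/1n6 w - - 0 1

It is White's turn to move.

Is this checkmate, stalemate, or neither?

neither

White to move; white king on b8.
In check: no.
Legal moves for White include: Ka8, Kb7, Ka7, Rxe4, Rd4+, Rc4, Ra4, Rb3, Qh8, Qg7, Qf6+, Qe5, Qd4+, Qc3, Qb3, Qa3, Qh2, Qg2, ... (list truncated; more exist).
White has legal moves and is not in check → neither.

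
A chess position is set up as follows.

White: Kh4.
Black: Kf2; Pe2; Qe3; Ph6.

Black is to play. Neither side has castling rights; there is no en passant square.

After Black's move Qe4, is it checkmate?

After Qe4: white king on h4; in check: yes, from the black queen on e4.
White has 2 legal replies: Kh5, Kh3.
In check but a legal move exists → not checkmate.

no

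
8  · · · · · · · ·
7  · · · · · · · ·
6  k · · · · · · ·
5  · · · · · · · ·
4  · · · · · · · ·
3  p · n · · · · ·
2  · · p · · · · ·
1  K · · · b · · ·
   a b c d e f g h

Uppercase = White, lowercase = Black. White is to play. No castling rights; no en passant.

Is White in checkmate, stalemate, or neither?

stalemate

White to move; white king on a1.
In check: no.
King squares — b1: attacked by Pc2; a2: attacked by Nc3; b2: attacked by Pa3.
Legal moves for White: none.
Not in check and no legal moves → stalemate.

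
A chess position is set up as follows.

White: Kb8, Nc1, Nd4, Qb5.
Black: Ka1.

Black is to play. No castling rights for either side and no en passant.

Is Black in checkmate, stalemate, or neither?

stalemate

Black to move; black king on a1.
In check: no.
King squares — b1: attacked by Qb5; a2: attacked by Nc1; b2: attacked by Qb5.
Legal moves for Black: none.
Not in check and no legal moves → stalemate.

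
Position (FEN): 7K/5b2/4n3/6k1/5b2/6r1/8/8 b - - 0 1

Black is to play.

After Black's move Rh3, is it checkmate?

After Rh3: white king on h8; in check: yes, from the black rook on h3.
King squares — g7: attacked by Ne6; h7: attacked by Rh3; g8: attacked by Bf7.
White has no legal moves → checkmate.

yes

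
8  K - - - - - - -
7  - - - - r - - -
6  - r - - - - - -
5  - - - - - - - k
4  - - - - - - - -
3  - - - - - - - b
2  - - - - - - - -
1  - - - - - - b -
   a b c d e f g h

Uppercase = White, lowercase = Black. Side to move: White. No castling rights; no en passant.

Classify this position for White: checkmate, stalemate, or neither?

stalemate

White to move; white king on a8.
In check: no.
King squares — a7: attacked by Re7; b7: attacked by Rb6; b8: attacked by Rb6.
Legal moves for White: none.
Not in check and no legal moves → stalemate.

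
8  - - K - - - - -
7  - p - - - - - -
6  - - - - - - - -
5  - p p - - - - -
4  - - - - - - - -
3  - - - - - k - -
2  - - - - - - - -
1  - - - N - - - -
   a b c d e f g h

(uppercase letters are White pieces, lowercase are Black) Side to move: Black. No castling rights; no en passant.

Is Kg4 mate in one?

no

After Kg4: white king on c8; in check: no.
White is not in check, so this cannot be checkmate.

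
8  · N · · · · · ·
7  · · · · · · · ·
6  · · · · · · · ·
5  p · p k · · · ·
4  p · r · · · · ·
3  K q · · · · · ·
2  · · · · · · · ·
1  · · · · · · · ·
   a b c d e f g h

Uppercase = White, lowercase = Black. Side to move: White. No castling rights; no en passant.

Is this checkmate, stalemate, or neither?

White to move; white king on a3.
In check: yes, from the black queen on b3.
King squares — a2: attacked by Qb3; b2: attacked by Qb3; b3: attacked by Pa4; a4: attacked by Qb3; b4: attacked by Qb3.
Legal moves for White: none.
In check with no legal moves → checkmate.

checkmate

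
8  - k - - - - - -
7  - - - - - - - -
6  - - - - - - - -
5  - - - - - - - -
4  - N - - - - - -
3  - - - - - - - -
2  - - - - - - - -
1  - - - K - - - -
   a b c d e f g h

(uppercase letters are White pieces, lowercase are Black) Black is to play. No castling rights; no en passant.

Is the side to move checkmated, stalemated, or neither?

Black to move; black king on b8.
In check: no.
Legal moves for Black: Kc8, Ka8, Kc7, Kb7, Ka7.
Black has 5 legal moves and is not in check → neither.

neither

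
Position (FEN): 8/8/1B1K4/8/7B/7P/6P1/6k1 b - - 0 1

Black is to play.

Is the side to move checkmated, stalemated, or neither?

neither

Black to move; black king on g1.
In check: yes, from the white bishop on b6.
Legal moves for Black: Kh2, Kxg2, Kh1, Kf1.
Black is in check but has 4 legal moves → neither.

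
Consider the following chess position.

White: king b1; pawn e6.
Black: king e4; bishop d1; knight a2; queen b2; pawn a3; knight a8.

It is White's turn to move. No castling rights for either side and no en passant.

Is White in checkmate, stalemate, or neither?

White to move; white king on b1.
In check: yes, from the black queen on b2.
King squares — a1: attacked by Qb2; c1: attacked by Na2; a2: attacked by Qb2; b2: attacked by Pa3; c2: attacked by Bd1.
Legal moves for White: none.
In check with no legal moves → checkmate.

checkmate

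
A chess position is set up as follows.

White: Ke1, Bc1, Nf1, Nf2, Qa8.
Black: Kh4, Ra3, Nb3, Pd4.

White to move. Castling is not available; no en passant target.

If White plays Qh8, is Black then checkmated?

After Qh8: black king on h4; in check: yes, from the white queen on h8.
King squares — g3: attacked by Nf1; h3: attacked by Nf2; g4: attacked by Nf2; g5: attacked by Bc1; h5: attacked by Qh8.
Black has no legal moves → checkmate.

yes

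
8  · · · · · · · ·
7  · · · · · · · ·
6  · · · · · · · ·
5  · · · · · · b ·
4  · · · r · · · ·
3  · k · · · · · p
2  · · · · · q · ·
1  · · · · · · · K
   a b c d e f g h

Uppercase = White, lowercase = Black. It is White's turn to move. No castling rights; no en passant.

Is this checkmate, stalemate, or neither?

stalemate

White to move; white king on h1.
In check: no.
King squares — g1: attacked by Qf2; g2: attacked by Qf2; h2: attacked by Qf2.
Legal moves for White: none.
Not in check and no legal moves → stalemate.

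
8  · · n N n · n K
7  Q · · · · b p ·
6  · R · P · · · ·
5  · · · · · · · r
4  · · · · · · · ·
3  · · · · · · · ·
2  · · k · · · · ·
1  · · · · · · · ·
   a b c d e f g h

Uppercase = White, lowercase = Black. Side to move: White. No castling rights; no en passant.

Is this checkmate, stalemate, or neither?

White to move; white king on h8.
In check: yes, from the black rook on h5.
King squares — g7: attacked by Ne8; h7: attacked by Rh5; g8: attacked by Bf7.
Legal moves for White: none.
In check with no legal moves → checkmate.

checkmate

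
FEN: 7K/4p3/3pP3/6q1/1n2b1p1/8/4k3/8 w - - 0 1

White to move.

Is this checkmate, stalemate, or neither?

stalemate

White to move; white king on h8.
In check: no.
King squares — g7: attacked by Qg5; h7: attacked by Be4; g8: attacked by Qg5.
Legal moves for White: none.
Not in check and no legal moves → stalemate.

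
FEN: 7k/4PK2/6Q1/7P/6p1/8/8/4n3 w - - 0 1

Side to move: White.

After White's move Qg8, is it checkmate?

yes

After Qg8: black king on h8; in check: yes, from the white queen on g8.
King squares — g7: attacked by Kf7; h7: attacked by Qg8; g8: attacked by Kf7.
Black has no legal moves → checkmate.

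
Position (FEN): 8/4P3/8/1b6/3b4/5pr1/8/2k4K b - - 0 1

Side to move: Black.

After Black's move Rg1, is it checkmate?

no

After Rg1: white king on h1; in check: yes, from the black rook on g1.
White has 1 legal reply: Kh2.
In check but a legal move exists → not checkmate.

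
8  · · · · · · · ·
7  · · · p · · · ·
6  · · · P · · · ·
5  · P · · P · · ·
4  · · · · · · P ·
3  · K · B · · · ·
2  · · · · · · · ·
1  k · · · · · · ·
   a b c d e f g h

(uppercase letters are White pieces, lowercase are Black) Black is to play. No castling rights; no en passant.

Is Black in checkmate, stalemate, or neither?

stalemate

Black to move; black king on a1.
In check: no.
King squares — b1: attacked by Bd3; a2: attacked by Kb3; b2: attacked by Kb3.
Legal moves for Black: none.
Not in check and no legal moves → stalemate.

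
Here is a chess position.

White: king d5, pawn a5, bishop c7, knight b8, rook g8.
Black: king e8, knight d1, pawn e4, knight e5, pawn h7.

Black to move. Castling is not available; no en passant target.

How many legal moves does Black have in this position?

2

Black to move; king on e8.
In check: yes, from the white rook on g8.
Legal moves: Kf7, Ke7.
Count: 2.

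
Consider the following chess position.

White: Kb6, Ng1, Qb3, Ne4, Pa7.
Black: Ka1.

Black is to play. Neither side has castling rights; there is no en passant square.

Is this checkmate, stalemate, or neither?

Black to move; black king on a1.
In check: no.
King squares — b1: attacked by Qb3; a2: attacked by Qb3; b2: attacked by Qb3.
Legal moves for Black: none.
Not in check and no legal moves → stalemate.

stalemate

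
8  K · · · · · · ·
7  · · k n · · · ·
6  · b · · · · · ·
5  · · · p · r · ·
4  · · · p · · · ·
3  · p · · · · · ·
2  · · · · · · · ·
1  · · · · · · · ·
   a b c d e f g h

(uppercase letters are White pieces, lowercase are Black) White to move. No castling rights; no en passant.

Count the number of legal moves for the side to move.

White to move; king on a8.
In check: no.
Legal moves: none.
Count: 0.

0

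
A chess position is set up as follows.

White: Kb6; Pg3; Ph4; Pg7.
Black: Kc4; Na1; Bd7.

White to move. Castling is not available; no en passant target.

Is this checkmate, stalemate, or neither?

neither

White to move; white king on b6.
In check: no.
Legal moves for White: Kc7, Kb7, Ka7, Ka6, Ka5, g8=Q+, g8=R, g8=B+, g8=N, h5, g4.
White has 11 legal moves and is not in check → neither.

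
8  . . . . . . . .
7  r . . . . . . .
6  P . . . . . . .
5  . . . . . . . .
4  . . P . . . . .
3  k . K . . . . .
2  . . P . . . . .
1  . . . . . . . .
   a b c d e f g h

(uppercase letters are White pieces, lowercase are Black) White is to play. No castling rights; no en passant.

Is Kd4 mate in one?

no

After Kd4: black king on a3; in check: no.
Black is not in check, so this cannot be checkmate.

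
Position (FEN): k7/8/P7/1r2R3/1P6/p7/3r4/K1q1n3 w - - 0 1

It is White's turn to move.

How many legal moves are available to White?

0

White to move; king on a1.
In check: yes, from the black queen on c1.
Legal moves: none.
Count: 0.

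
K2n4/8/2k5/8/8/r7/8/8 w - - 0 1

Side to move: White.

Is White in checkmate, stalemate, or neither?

neither

White to move; white king on a8.
In check: yes, from the black rook on a3.
King squares — a7: attacked by Ra3; b7: attacked by Kc6; b8: available.
Legal moves for White: Kb8.
White is in check but has 1 legal move → neither.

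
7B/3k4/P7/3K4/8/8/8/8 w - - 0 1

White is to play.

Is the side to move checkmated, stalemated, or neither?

neither

White to move; white king on d5.
In check: no.
Legal moves for White: Bg7, Bf6, Be5, Bd4, Bc3, Bb2, Ba1, Ke5, Kc5, Ke4, Kd4, Kc4, a7.
White has 13 legal moves and is not in check → neither.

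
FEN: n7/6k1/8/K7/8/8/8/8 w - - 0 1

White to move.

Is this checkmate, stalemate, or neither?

neither

White to move; white king on a5.
In check: no.
Legal moves for White: Ka6, Kb5, Kb4, Ka4.
White has 4 legal moves and is not in check → neither.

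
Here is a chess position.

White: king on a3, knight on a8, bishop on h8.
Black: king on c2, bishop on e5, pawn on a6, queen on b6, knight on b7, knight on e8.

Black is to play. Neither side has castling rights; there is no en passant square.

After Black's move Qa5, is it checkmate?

After Qa5: white king on a3; in check: yes, from the black queen on a5.
King squares — a2: attacked by Qa5; b2: attacked by Kc2; b3: attacked by Kc2; a4: attacked by Qa5; b4: attacked by Qa5.
White has no legal moves → checkmate.

yes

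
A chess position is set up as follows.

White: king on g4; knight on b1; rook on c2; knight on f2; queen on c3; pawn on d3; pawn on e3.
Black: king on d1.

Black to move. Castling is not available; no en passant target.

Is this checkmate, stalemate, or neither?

Black to move; black king on d1.
In check: yes, from the white knight on f2.
King squares — c1: attacked by Rc2; e1: attacked by Qc3; c2: attacked by Qc3; d2: attacked by Nb1; e2: attacked by Rc2.
Legal moves for Black: none.
In check with no legal moves → checkmate.

checkmate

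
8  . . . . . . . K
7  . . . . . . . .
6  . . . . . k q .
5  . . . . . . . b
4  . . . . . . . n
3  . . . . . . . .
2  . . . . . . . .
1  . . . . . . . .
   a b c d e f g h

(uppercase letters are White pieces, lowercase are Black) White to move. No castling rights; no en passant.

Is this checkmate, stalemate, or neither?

White to move; white king on h8.
In check: no.
King squares — g7: attacked by Kf6; h7: attacked by Qg6; g8: attacked by Qg6.
Legal moves for White: none.
Not in check and no legal moves → stalemate.

stalemate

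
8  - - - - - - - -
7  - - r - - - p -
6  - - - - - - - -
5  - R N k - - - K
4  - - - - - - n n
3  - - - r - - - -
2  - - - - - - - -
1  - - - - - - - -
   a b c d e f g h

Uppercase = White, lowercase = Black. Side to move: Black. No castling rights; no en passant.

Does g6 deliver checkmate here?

After g6: white king on h5; in check: yes, from the black pawn on g6.
White has 3 legal replies: Kg5, Kxh4, Kxg4.
In check but a legal move exists → not checkmate.

no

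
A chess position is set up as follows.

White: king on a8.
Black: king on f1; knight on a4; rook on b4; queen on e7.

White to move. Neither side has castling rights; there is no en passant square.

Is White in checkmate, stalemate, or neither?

stalemate

White to move; white king on a8.
In check: no.
King squares — a7: attacked by Qe7; b7: attacked by Rb4; b8: attacked by Rb4.
Legal moves for White: none.
Not in check and no legal moves → stalemate.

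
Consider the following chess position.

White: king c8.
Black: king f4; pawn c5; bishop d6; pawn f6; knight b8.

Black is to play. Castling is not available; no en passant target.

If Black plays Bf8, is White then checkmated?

no

After Bf8: white king on c8; in check: no.
White is not in check, so this cannot be checkmate.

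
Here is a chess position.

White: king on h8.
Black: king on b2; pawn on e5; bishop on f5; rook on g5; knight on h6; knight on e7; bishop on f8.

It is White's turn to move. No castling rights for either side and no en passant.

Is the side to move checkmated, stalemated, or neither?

White to move; white king on h8.
In check: no.
King squares — g7: attacked by Rg5; h7: attacked by Bf5; g8: attacked by Rg5.
Legal moves for White: none.
Not in check and no legal moves → stalemate.

stalemate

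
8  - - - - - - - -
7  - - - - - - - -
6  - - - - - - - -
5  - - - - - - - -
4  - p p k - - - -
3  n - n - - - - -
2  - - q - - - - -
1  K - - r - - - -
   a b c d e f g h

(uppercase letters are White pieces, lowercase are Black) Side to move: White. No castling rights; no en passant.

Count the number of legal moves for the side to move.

0

White to move; king on a1.
In check: yes, from the black rook on d1.
Legal moves: none.
Count: 0.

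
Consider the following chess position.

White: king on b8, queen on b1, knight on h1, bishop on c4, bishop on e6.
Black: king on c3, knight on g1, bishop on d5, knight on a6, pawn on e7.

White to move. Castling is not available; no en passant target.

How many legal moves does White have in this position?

3

White to move; king on b8.
In check: yes, from the black knight on a6.
Legal moves: Kc8, Ka7, Bxa6.
Count: 3.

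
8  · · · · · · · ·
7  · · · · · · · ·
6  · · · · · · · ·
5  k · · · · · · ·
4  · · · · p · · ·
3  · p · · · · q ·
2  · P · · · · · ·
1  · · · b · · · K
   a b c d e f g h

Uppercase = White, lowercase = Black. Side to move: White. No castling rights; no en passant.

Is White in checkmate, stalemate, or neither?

stalemate

White to move; white king on h1.
In check: no.
King squares — g1: attacked by Qg3; g2: attacked by Qg3; h2: attacked by Qg3.
Legal moves for White: none.
Not in check and no legal moves → stalemate.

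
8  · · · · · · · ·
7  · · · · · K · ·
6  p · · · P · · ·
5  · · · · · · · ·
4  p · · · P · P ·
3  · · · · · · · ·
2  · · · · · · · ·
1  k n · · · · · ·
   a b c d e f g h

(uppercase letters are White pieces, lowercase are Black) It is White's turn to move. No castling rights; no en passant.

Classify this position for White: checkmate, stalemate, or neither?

White to move; white king on f7.
In check: no.
Legal moves for White: Kg8, Kf8, Ke8, Kg7, Ke7, Kg6, Kf6, e7, g5, e5.
White has 10 legal moves and is not in check → neither.

neither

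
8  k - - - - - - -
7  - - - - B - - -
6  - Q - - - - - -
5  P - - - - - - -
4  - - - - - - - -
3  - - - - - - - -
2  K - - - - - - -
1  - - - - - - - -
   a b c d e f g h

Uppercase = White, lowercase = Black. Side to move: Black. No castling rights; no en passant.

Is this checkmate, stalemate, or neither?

Black to move; black king on a8.
In check: no.
King squares — a7: attacked by Qb6; b7: attacked by Qb6; b8: attacked by Qb6.
Legal moves for Black: none.
Not in check and no legal moves → stalemate.

stalemate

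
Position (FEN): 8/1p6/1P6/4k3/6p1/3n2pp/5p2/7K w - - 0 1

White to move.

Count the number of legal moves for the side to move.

White to move; king on h1.
In check: no.
Legal moves: none.
Count: 0.

0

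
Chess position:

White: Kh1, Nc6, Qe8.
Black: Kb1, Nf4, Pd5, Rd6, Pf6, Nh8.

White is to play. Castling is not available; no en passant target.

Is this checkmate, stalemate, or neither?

neither

White to move; white king on h1.
In check: no.
Legal moves for White include: Qxh8, Qg8, Qf8, Qd8, Qc8, Qb8+, Qa8, Qf7, Qe7, Qd7, Qg6+, Qe6, Qh5, Qe5, Qe4+, Qe3, Qe2, Qe1+, ... (list truncated; more exist).
White has legal moves and is not in check → neither.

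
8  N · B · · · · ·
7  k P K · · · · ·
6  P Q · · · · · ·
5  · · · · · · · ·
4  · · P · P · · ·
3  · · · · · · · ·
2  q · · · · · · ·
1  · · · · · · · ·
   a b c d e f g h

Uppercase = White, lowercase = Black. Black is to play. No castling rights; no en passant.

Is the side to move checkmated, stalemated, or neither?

checkmate

Black to move; black king on a7.
In check: yes, from the white queen on b6.
King squares — a6: attacked by Qb6; b6: attacked by Kc7; b7: attacked by Pa6; a8: attacked by Pb7; b8: attacked by Kc7.
Legal moves for Black: none.
In check with no legal moves → checkmate.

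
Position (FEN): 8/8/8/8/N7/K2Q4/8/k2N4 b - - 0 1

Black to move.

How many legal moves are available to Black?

0

Black to move; king on a1.
In check: no.
Legal moves: none.
Count: 0.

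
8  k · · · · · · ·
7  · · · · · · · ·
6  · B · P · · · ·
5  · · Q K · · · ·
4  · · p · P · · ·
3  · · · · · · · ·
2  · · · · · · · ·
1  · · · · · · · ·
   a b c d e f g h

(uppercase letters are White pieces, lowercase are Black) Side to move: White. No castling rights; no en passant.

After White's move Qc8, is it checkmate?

After Qc8: black king on a8; in check: yes, from the white queen on c8.
King squares — a7: attacked by Bb6; b7: attacked by Qc8; b8: attacked by Qc8.
Black has no legal moves → checkmate.

yes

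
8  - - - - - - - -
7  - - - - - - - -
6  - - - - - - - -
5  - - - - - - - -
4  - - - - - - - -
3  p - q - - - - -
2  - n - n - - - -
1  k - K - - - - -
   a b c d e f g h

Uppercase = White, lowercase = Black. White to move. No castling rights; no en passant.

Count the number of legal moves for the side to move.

0

White to move; king on c1.
In check: yes, from the black queen on c3.
Legal moves: none.
Count: 0.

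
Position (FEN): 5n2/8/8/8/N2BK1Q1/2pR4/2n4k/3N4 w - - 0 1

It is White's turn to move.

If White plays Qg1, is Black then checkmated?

After Qg1: black king on h2; in check: yes, from the white queen on g1.
King squares — g1: attacked by Bd4; h1: attacked by Qg1; g2: attacked by Qg1; g3: attacked by Qg1; h3: attacked by Rd3.
Black has no legal moves → checkmate.

yes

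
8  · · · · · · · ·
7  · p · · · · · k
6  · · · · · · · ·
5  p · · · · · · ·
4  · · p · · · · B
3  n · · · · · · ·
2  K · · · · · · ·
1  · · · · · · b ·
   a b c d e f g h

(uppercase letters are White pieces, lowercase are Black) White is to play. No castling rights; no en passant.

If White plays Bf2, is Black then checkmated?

After Bf2: black king on h7; in check: no.
Black is not in check, so this cannot be checkmate.

no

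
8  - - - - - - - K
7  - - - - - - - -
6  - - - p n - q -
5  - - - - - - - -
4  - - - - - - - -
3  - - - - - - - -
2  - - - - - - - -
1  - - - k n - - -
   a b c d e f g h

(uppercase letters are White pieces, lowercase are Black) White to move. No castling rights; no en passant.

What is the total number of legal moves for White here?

0

White to move; king on h8.
In check: no.
Legal moves: none.
Count: 0.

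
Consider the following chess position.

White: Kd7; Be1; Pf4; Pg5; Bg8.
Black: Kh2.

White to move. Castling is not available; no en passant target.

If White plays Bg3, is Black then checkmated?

After Bg3: black king on h2; in check: yes, from the white bishop on g3.
Black has 5 legal replies: Kh3, Kxg3, Kg2, Kh1, Kg1.
In check but a legal move exists → not checkmate.

no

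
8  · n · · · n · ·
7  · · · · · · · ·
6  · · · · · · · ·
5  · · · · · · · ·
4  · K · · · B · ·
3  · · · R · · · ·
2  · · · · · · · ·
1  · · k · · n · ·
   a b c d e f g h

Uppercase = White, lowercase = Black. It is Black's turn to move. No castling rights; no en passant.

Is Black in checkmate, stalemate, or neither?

Black to move; black king on c1.
In check: yes, from the white bishop on f4.
King squares — b1: available; d1: attacked by Rd3; b2: available; c2: available; d2: attacked by Rd3.
Legal moves for Black: Kc2, Kb2, Kb1, Ne3, Nd2.
Black is in check but has 5 legal moves → neither.

neither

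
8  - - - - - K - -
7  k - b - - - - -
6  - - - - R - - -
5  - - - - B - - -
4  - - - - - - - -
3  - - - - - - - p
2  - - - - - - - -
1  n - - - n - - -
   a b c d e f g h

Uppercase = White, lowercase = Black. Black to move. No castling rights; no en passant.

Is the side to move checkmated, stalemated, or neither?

neither

Black to move; black king on a7.
In check: no.
Legal moves for Black: Bd8, Bb8, Bd6+, Bb6, Bxe5, Ba5, Kb8, Ka8, Kb7, Nf3, Nd3, Ng2, Nec2, Nb3, Nac2, h2.
Black has 16 legal moves and is not in check → neither.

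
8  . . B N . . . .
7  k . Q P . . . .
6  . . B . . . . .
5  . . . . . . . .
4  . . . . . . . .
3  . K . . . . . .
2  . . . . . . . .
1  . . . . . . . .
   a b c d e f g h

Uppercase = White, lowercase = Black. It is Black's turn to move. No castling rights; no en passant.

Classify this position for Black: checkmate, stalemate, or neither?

Black to move; black king on a7.
In check: yes, from the white queen on c7.
King squares — a6: attacked by Bc8; b6: attacked by Qc7; b7: attacked by Bc6; a8: attacked by Bc6; b8: attacked by Qc7.
Legal moves for Black: none.
In check with no legal moves → checkmate.

checkmate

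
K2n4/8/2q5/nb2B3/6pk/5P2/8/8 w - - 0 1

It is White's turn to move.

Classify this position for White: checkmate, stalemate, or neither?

White to move; white king on a8.
In check: yes, from the black queen on c6.
Legal moves for White: Kb8, Ka7.
White is in check but has 2 legal moves → neither.

neither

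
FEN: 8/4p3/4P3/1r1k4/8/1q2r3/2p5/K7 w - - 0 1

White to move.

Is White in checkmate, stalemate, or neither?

stalemate

White to move; white king on a1.
In check: no.
King squares — b1: attacked by Pc2; a2: attacked by Qb3; b2: attacked by Qb3.
Legal moves for White: none.
Not in check and no legal moves → stalemate.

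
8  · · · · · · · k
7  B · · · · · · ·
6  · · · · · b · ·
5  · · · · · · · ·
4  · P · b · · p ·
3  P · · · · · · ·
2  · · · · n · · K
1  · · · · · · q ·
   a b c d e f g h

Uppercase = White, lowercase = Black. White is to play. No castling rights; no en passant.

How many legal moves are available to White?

0

White to move; king on h2.
In check: yes, from the black queen on g1.
Legal moves: none.
Count: 0.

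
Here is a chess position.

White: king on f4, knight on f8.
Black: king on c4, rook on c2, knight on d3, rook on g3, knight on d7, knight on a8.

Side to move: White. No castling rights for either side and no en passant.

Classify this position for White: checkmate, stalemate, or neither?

White to move; white king on f4.
In check: yes, from the black knight on d3.
King squares — e3: attacked by Rg3; f3: attacked by Rg3; g3: available; e4: available; g4: attacked by Rg3; e5: attacked by Nd3; f5: available; g5: attacked by Rg3.
Legal moves for White: Kf5, Ke4, Kxg3.
White is in check but has 3 legal moves → neither.

neither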